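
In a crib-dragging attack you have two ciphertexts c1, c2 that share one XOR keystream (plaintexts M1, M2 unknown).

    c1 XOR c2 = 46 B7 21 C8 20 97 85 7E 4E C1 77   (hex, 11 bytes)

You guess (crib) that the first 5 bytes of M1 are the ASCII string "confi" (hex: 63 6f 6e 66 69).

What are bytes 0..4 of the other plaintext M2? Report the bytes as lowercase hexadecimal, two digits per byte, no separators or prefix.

Since c1 ⊕ c2 = M1 ⊕ M2, XORing with the guessed M1 bytes yields the corresponding M2 bytes: M2 = (c1 ⊕ c2) ⊕ M1.
byte 0: 01000110 ^ 01100011 = 00100101
byte 1: 10110111 ^ 01101111 = 11011000
byte 2: 00100001 ^ 01101110 = 01001111
byte 3: 11001000 ^ 01100110 = 10101110
byte 4: 00100000 ^ 01101001 = 01001001

25d84fae49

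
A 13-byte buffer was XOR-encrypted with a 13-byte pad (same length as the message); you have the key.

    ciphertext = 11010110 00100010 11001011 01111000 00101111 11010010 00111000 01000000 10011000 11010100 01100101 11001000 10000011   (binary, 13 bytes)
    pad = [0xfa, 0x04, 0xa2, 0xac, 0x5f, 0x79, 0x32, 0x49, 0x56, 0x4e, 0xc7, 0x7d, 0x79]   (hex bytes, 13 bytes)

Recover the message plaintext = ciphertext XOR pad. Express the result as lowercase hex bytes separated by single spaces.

2c 26 69 d4 70 ab 0a 09 ce 9a a2 b5 fa

d6 XOR fa = 2c
22 XOR 04 = 26
cb XOR a2 = 69
78 XOR ac = d4
2f XOR 5f = 70
d2 XOR 79 = ab
38 XOR 32 = 0a
40 XOR 49 = 09
98 XOR 56 = ce
d4 XOR 4e = 9a
65 XOR c7 = a2
c8 XOR 7d = b5
83 XOR 79 = fa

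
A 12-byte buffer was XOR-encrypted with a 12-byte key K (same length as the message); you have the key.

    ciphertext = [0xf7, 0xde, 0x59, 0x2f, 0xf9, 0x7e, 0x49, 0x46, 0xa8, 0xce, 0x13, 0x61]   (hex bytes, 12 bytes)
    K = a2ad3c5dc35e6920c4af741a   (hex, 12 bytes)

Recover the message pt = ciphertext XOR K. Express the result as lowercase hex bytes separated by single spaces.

55 73 65 72 3a 20 20 66 6c 61 67 7b

XOR is its own inverse, so applying the key byte-wise gives the result directly.
f7 ⊕ a2 = 55
de ⊕ ad = 73
59 ⊕ 3c = 65
2f ⊕ 5d = 72
f9 ⊕ c3 = 3a
7e ⊕ 5e = 20
49 ⊕ 69 = 20
46 ⊕ 20 = 66
a8 ⊕ c4 = 6c
ce ⊕ af = 61
13 ⊕ 74 = 67
61 ⊕ 1a = 7b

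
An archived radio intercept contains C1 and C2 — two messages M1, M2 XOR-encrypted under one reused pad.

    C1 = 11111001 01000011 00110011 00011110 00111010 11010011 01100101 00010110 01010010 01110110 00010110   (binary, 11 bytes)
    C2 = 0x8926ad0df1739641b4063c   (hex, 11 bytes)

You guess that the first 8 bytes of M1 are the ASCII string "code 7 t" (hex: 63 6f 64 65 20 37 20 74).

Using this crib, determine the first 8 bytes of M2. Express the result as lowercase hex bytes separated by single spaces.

First, C1 ⊕ C2 = (M1 ⊕ K) ⊕ (M2 ⊕ K) = M1 ⊕ M2, so the key drops out. Then M2 = (M1 ⊕ M2) ⊕ M1 over the first 8 bytes.
byte 0: (f9 XOR 89) XOR 63 = 70 XOR 63 = 13
byte 1: (43 XOR 26) XOR 6f = 65 XOR 6f = 0a
byte 2: (33 XOR ad) XOR 64 = 9e XOR 64 = fa
byte 3: (1e XOR 0d) XOR 65 = 13 XOR 65 = 76
byte 4: (3a XOR f1) XOR 20 = cb XOR 20 = eb
byte 5: (d3 XOR 73) XOR 37 = a0 XOR 37 = 97
byte 6: (65 XOR 96) XOR 20 = f3 XOR 20 = d3
byte 7: (16 XOR 41) XOR 74 = 57 XOR 74 = 23

13 0a fa 76 eb 97 d3 23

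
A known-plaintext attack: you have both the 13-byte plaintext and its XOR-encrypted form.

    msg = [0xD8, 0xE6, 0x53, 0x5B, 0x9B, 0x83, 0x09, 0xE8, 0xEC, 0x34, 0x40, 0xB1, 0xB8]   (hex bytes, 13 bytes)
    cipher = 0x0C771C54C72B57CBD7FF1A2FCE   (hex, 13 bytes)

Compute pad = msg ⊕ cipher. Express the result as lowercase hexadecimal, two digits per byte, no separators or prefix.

d4914f0f5ca85e233bcb5a9e76

Since cipher = msg ⊕ pad, XORing both sides with msg gives pad = msg ⊕ cipher.
d8 ^ 0c = d4
e6 ^ 77 = 91
53 ^ 1c = 4f
5b ^ 54 = 0f
9b ^ c7 = 5c
83 ^ 2b = a8
09 ^ 57 = 5e
e8 ^ cb = 23
ec ^ d7 = 3b
34 ^ ff = cb
40 ^ 1a = 5a
b1 ^ 2f = 9e
b8 ^ ce = 76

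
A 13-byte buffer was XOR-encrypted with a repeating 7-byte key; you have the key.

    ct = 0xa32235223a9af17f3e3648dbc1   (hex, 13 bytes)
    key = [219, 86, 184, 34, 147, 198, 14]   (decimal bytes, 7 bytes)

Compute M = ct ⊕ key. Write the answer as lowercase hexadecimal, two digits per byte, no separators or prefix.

78748d00a95cffa4688e6a4807

The 7-byte key repeats, so the effective keystream is db 56 b8 22 93 c6 0e db 56 b8 22 93 c6.
byte 0: a3 xor db = 78
byte 1: 22 xor 56 = 74
byte 2: 35 xor b8 = 8d
byte 3: 22 xor 22 = 00
byte 4: 3a xor 93 = a9
byte 5: 9a xor c6 = 5c
byte 6: f1 xor 0e = ff
byte 7: 7f xor db = a4
byte 8: 3e xor 56 = 68
byte 9: 36 xor b8 = 8e
byte 10: 48 xor 22 = 6a
byte 11: db xor 93 = 48
byte 12: c1 xor c6 = 07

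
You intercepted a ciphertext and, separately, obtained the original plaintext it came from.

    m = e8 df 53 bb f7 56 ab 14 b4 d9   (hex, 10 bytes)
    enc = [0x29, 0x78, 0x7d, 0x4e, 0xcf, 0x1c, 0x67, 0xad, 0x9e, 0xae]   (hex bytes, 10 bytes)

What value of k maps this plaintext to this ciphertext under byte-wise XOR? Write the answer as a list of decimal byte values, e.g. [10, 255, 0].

[193, 167, 46, 245, 56, 74, 204, 185, 42, 119]

Since enc = m ⊕ k, XORing both sides with m gives k = m ⊕ enc.
byte 0: e8 XOR 29 = c1
byte 1: df XOR 78 = a7
byte 2: 53 XOR 7d = 2e
byte 3: bb XOR 4e = f5
byte 4: f7 XOR cf = 38
byte 5: 56 XOR 1c = 4a
byte 6: ab XOR 67 = cc
byte 7: 14 XOR ad = b9
byte 8: b4 XOR 9e = 2a
byte 9: d9 XOR ae = 77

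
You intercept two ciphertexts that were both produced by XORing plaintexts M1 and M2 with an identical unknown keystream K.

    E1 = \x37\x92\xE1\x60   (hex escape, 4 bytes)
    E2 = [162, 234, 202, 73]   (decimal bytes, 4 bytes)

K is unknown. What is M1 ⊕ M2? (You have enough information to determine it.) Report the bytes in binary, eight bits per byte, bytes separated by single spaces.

10010101 01111000 00101011 00101001

E1 ⊕ E2 = (M1 ⊕ K) ⊕ (M2 ⊕ K) = M1 ⊕ M2 — the shared key cancels under XOR.
37 XOR a2 = 95
92 XOR ea = 78
e1 XOR ca = 2b
60 XOR 49 = 29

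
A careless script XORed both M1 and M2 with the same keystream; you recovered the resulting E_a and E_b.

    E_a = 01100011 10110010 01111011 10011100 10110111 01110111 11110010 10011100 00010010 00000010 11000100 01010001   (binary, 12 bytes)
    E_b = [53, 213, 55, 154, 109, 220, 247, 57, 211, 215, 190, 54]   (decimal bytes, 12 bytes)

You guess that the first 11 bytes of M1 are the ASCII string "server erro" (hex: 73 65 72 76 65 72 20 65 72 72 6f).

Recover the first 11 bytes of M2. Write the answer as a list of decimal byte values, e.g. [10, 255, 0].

First, E_a ⊕ E_b = (M1 ⊕ K) ⊕ (M2 ⊕ K) = M1 ⊕ M2, so the key drops out. Then M2 = (M1 ⊕ M2) ⊕ M1 over the first 11 bytes.
byte 0: (63 ^ 35) ^ 73 = 56 ^ 73 = 25
byte 1: (b2 ^ d5) ^ 65 = 67 ^ 65 = 02
byte 2: (7b ^ 37) ^ 72 = 4c ^ 72 = 3e
byte 3: (9c ^ 9a) ^ 76 = 06 ^ 76 = 70
byte 4: (b7 ^ 6d) ^ 65 = da ^ 65 = bf
byte 5: (77 ^ dc) ^ 72 = ab ^ 72 = d9
byte 6: (f2 ^ f7) ^ 20 = 05 ^ 20 = 25
byte 7: (9c ^ 39) ^ 65 = a5 ^ 65 = c0
byte 8: (12 ^ d3) ^ 72 = c1 ^ 72 = b3
byte 9: (02 ^ d7) ^ 72 = d5 ^ 72 = a7
byte 10: (c4 ^ be) ^ 6f = 7a ^ 6f = 15

[37, 2, 62, 112, 191, 217, 37, 192, 179, 167, 21]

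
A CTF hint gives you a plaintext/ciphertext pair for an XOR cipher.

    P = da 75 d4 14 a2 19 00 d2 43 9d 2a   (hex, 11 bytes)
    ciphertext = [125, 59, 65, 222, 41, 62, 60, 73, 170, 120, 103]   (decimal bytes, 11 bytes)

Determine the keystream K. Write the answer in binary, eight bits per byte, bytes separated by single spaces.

Since ciphertext = P ⊕ K, XORing both sides with P gives K = P ⊕ ciphertext.
11011010 ⊕ 01111101 = 10100111
01110101 ⊕ 00111011 = 01001110
11010100 ⊕ 01000001 = 10010101
00010100 ⊕ 11011110 = 11001010
10100010 ⊕ 00101001 = 10001011
00011001 ⊕ 00111110 = 00100111
00000000 ⊕ 00111100 = 00111100
11010010 ⊕ 01001001 = 10011011
01000011 ⊕ 10101010 = 11101001
10011101 ⊕ 01111000 = 11100101
00101010 ⊕ 01100111 = 01001101

10100111 01001110 10010101 11001010 10001011 00100111 00111100 10011011 11101001 11100101 01001101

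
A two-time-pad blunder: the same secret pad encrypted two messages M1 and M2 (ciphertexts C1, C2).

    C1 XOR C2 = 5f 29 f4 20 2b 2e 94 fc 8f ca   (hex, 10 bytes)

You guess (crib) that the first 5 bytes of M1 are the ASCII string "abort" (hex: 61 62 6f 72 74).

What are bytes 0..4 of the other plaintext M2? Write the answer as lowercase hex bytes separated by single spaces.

3e 4b 9b 52 5f

Since C1 ⊕ C2 = M1 ⊕ M2, XORing with the guessed M1 bytes yields the corresponding M2 bytes: M2 = (C1 ⊕ C2) ⊕ M1.
5f ^ 61 = 3e
29 ^ 62 = 4b
f4 ^ 6f = 9b
20 ^ 72 = 52
2b ^ 74 = 5f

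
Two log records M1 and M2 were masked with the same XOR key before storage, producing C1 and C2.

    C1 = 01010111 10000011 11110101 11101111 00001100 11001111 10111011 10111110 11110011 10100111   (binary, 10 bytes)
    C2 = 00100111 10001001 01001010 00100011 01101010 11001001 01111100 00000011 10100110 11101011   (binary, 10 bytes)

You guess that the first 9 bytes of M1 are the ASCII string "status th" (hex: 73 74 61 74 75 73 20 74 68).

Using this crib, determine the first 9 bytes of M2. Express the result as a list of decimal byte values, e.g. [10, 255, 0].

[3, 126, 222, 184, 19, 117, 231, 201, 61]

First, C1 ⊕ C2 = (M1 ⊕ K) ⊕ (M2 ⊕ K) = M1 ⊕ M2, so the key drops out. Then M2 = (M1 ⊕ M2) ⊕ M1 over the first 9 bytes.
byte 0: (57 ⊕ 27) ⊕ 73 = 70 ⊕ 73 = 03
byte 1: (83 ⊕ 89) ⊕ 74 = 0a ⊕ 74 = 7e
byte 2: (f5 ⊕ 4a) ⊕ 61 = bf ⊕ 61 = de
byte 3: (ef ⊕ 23) ⊕ 74 = cc ⊕ 74 = b8
byte 4: (0c ⊕ 6a) ⊕ 75 = 66 ⊕ 75 = 13
byte 5: (cf ⊕ c9) ⊕ 73 = 06 ⊕ 73 = 75
byte 6: (bb ⊕ 7c) ⊕ 20 = c7 ⊕ 20 = e7
byte 7: (be ⊕ 03) ⊕ 74 = bd ⊕ 74 = c9
byte 8: (f3 ⊕ a6) ⊕ 68 = 55 ⊕ 68 = 3d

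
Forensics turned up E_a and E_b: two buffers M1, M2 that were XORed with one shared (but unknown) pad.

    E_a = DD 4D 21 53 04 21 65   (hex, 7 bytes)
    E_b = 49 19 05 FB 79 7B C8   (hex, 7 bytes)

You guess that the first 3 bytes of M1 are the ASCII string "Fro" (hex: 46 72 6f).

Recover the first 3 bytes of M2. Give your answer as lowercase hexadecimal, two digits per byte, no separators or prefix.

First, E_a ⊕ E_b = (M1 ⊕ K) ⊕ (M2 ⊕ K) = M1 ⊕ M2, so the key drops out. Then M2 = (M1 ⊕ M2) ⊕ M1 over the first 3 bytes.
byte 0: (dd xor 49) xor 46 = 94 xor 46 = d2
byte 1: (4d xor 19) xor 72 = 54 xor 72 = 26
byte 2: (21 xor 05) xor 6f = 24 xor 6f = 4b

d2264b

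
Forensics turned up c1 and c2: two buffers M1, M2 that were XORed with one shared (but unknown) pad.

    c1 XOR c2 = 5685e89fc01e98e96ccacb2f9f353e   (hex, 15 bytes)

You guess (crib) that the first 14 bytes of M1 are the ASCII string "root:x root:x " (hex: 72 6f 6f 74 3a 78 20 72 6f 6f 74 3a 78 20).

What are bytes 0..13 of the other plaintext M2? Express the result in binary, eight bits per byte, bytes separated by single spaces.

Since c1 ⊕ c2 = M1 ⊕ M2, XORing with the guessed M1 bytes yields the corresponding M2 bytes: M2 = (c1 ⊕ c2) ⊕ M1.
 86 xor 114 =  36
133 xor 111 = 234
232 xor 111 = 135
159 xor 116 = 235
192 xor  58 = 250
 30 xor 120 = 102
152 xor  32 = 184
233 xor 114 = 155
108 xor 111 =   3
202 xor 111 = 165
203 xor 116 = 191
 47 xor  58 =  21
159 xor 120 = 231
 53 xor  32 =  21

00100100 11101010 10000111 11101011 11111010 01100110 10111000 10011011 00000011 10100101 10111111 00010101 11100111 00010101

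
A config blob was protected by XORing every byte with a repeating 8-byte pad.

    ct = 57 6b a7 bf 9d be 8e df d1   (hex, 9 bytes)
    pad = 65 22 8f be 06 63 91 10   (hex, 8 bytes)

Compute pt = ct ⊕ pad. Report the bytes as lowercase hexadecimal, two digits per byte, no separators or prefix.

The 8-byte key repeats, so the effective keystream is 65 22 8f be 06 63 91 10 65.
byte 0: 57 XOR 65 = 32
byte 1: 6b XOR 22 = 49
byte 2: a7 XOR 8f = 28
byte 3: bf XOR be = 01
byte 4: 9d XOR 06 = 9b
byte 5: be XOR 63 = dd
byte 6: 8e XOR 91 = 1f
byte 7: df XOR 10 = cf
byte 8: d1 XOR 65 = b4

324928019bdd1fcfb4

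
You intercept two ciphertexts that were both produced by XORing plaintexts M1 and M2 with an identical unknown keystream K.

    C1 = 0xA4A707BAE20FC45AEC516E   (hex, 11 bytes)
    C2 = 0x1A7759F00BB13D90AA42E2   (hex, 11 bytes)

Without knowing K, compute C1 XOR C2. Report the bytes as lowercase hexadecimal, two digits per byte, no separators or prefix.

C1 ⊕ C2 = (M1 ⊕ K) ⊕ (M2 ⊕ K) = M1 ⊕ M2 — the shared key cancels under XOR.
a4 xor 1a = be
a7 xor 77 = d0
07 xor 59 = 5e
ba xor f0 = 4a
e2 xor 0b = e9
0f xor b1 = be
c4 xor 3d = f9
5a xor 90 = ca
ec xor aa = 46
51 xor 42 = 13
6e xor e2 = 8c

bed05e4ae9bef9ca46138c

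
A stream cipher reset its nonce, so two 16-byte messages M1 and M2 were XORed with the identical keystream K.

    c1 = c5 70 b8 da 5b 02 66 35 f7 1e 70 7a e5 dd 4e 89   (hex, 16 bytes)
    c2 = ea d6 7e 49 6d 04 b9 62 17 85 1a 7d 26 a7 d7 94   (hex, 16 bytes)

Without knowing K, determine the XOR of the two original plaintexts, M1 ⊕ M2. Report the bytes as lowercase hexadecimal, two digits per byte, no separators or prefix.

c1 ⊕ c2 = (M1 ⊕ K) ⊕ (M2 ⊕ K) = M1 ⊕ M2 — the shared key cancels under XOR.
c5 ^ ea = 2f
70 ^ d6 = a6
b8 ^ 7e = c6
da ^ 49 = 93
5b ^ 6d = 36
02 ^ 04 = 06
66 ^ b9 = df
35 ^ 62 = 57
f7 ^ 17 = e0
1e ^ 85 = 9b
70 ^ 1a = 6a
7a ^ 7d = 07
e5 ^ 26 = c3
dd ^ a7 = 7a
4e ^ d7 = 99
89 ^ 94 = 1d

2fa6c6933606df57e09b6a07c37a991d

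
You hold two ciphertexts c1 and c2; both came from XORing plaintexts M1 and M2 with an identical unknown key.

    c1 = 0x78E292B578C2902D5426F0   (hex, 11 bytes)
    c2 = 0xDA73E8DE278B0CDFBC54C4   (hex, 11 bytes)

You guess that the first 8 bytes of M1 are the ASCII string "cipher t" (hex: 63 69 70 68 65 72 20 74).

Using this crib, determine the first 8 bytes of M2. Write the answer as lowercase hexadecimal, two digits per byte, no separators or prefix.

First, c1 ⊕ c2 = (M1 ⊕ K) ⊕ (M2 ⊕ K) = M1 ⊕ M2, so the key drops out. Then M2 = (M1 ⊕ M2) ⊕ M1 over the first 8 bytes.
byte 0: (78 xor da) xor 63 = a2 xor 63 = c1
byte 1: (e2 xor 73) xor 69 = 91 xor 69 = f8
byte 2: (92 xor e8) xor 70 = 7a xor 70 = 0a
byte 3: (b5 xor de) xor 68 = 6b xor 68 = 03
byte 4: (78 xor 27) xor 65 = 5f xor 65 = 3a
byte 5: (c2 xor 8b) xor 72 = 49 xor 72 = 3b
byte 6: (90 xor 0c) xor 20 = 9c xor 20 = bc
byte 7: (2d xor df) xor 74 = f2 xor 74 = 86

c1f80a033a3bbc86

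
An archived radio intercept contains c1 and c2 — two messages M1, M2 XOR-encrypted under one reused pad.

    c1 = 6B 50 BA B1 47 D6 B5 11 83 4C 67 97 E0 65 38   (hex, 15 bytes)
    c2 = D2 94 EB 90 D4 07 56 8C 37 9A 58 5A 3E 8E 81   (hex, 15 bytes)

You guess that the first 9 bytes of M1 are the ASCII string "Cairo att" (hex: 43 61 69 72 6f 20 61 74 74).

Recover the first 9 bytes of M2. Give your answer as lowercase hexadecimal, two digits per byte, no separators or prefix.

First, c1 ⊕ c2 = (M1 ⊕ K) ⊕ (M2 ⊕ K) = M1 ⊕ M2, so the key drops out. Then M2 = (M1 ⊕ M2) ⊕ M1 over the first 9 bytes.
byte 0: (6b XOR d2) XOR 43 = b9 XOR 43 = fa
byte 1: (50 XOR 94) XOR 61 = c4 XOR 61 = a5
byte 2: (ba XOR eb) XOR 69 = 51 XOR 69 = 38
byte 3: (b1 XOR 90) XOR 72 = 21 XOR 72 = 53
byte 4: (47 XOR d4) XOR 6f = 93 XOR 6f = fc
byte 5: (d6 XOR 07) XOR 20 = d1 XOR 20 = f1
byte 6: (b5 XOR 56) XOR 61 = e3 XOR 61 = 82
byte 7: (11 XOR 8c) XOR 74 = 9d XOR 74 = e9
byte 8: (83 XOR 37) XOR 74 = b4 XOR 74 = c0

faa53853fcf182e9c0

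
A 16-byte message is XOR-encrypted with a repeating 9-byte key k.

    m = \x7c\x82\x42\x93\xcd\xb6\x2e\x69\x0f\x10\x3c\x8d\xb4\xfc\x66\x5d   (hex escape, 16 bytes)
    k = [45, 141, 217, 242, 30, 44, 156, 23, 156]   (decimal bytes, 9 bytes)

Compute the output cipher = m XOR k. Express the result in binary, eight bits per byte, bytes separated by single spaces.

The 9-byte key repeats, so the effective keystream is 2d 8d d9 f2 1e 2c 9c 17 9c 2d 8d d9 f2 1e 2c 9c.
byte 0: 124 xor  45 =  81
byte 1: 130 xor 141 =  15
byte 2:  66 xor 217 = 155
byte 3: 147 xor 242 =  97
byte 4: 205 xor  30 = 211
byte 5: 182 xor  44 = 154
byte 6:  46 xor 156 = 178
byte 7: 105 xor  23 = 126
byte 8:  15 xor 156 = 147
byte 9:  16 xor  45 =  61
byte 10:  60 xor 141 = 177
byte 11: 141 xor 217 =  84
byte 12: 180 xor 242 =  70
byte 13: 252 xor  30 = 226
byte 14: 102 xor  44 =  74
byte 15:  93 xor 156 = 193

01010001 00001111 10011011 01100001 11010011 10011010 10110010 01111110 10010011 00111101 10110001 01010100 01000110 11100010 01001010 11000001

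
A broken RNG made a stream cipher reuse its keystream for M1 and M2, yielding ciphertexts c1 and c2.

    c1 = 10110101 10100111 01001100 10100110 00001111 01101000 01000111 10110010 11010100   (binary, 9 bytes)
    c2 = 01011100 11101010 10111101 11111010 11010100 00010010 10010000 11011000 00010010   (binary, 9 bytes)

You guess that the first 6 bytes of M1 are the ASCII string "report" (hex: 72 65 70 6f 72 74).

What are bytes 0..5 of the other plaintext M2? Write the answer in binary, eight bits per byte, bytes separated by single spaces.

First, c1 ⊕ c2 = (M1 ⊕ K) ⊕ (M2 ⊕ K) = M1 ⊕ M2, so the key drops out. Then M2 = (M1 ⊕ M2) ⊕ M1 over the first 6 bytes.
byte 0: (b5 xor 5c) xor 72 = e9 xor 72 = 9b
byte 1: (a7 xor ea) xor 65 = 4d xor 65 = 28
byte 2: (4c xor bd) xor 70 = f1 xor 70 = 81
byte 3: (a6 xor fa) xor 6f = 5c xor 6f = 33
byte 4: (0f xor d4) xor 72 = db xor 72 = a9
byte 5: (68 xor 12) xor 74 = 7a xor 74 = 0e

10011011 00101000 10000001 00110011 10101001 00001110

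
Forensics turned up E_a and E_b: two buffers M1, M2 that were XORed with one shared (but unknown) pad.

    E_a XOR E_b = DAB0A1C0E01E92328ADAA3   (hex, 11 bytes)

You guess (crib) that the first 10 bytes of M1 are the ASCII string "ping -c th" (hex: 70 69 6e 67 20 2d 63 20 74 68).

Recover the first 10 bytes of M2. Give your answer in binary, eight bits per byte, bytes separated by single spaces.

10101010 11011001 11001111 10100111 11000000 00110011 11110001 00010010 11111110 10110010

Since E_a ⊕ E_b = M1 ⊕ M2, XORing with the guessed M1 bytes yields the corresponding M2 bytes: M2 = (E_a ⊕ E_b) ⊕ M1.
da XOR 70 = aa
b0 XOR 69 = d9
a1 XOR 6e = cf
c0 XOR 67 = a7
e0 XOR 20 = c0
1e XOR 2d = 33
92 XOR 63 = f1
32 XOR 20 = 12
8a XOR 74 = fe
da XOR 68 = b2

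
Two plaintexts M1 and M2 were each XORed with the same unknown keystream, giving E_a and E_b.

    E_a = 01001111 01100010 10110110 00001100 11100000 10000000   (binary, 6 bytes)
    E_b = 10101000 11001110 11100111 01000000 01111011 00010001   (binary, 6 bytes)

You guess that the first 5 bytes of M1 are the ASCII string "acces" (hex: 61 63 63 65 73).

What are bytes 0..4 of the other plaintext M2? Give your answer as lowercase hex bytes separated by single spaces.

86 cf 32 29 e8

First, E_a ⊕ E_b = (M1 ⊕ K) ⊕ (M2 ⊕ K) = M1 ⊕ M2, so the key drops out. Then M2 = (M1 ⊕ M2) ⊕ M1 over the first 5 bytes.
byte 0: (4f xor a8) xor 61 = e7 xor 61 = 86
byte 1: (62 xor ce) xor 63 = ac xor 63 = cf
byte 2: (b6 xor e7) xor 63 = 51 xor 63 = 32
byte 3: (0c xor 40) xor 65 = 4c xor 65 = 29
byte 4: (e0 xor 7b) xor 73 = 9b xor 73 = e8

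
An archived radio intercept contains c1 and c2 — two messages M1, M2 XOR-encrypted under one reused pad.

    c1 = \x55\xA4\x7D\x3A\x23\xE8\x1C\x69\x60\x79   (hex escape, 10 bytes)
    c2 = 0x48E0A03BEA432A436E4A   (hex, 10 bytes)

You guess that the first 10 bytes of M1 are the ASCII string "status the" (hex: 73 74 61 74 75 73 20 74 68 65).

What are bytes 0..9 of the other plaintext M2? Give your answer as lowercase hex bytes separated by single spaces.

First, c1 ⊕ c2 = (M1 ⊕ K) ⊕ (M2 ⊕ K) = M1 ⊕ M2, so the key drops out. Then M2 = (M1 ⊕ M2) ⊕ M1 over the first 10 bytes.
byte 0: (55 ^ 48) ^ 73 = 1d ^ 73 = 6e
byte 1: (a4 ^ e0) ^ 74 = 44 ^ 74 = 30
byte 2: (7d ^ a0) ^ 61 = dd ^ 61 = bc
byte 3: (3a ^ 3b) ^ 74 = 01 ^ 74 = 75
byte 4: (23 ^ ea) ^ 75 = c9 ^ 75 = bc
byte 5: (e8 ^ 43) ^ 73 = ab ^ 73 = d8
byte 6: (1c ^ 2a) ^ 20 = 36 ^ 20 = 16
byte 7: (69 ^ 43) ^ 74 = 2a ^ 74 = 5e
byte 8: (60 ^ 6e) ^ 68 = 0e ^ 68 = 66
byte 9: (79 ^ 4a) ^ 65 = 33 ^ 65 = 56

6e 30 bc 75 bc d8 16 5e 66 56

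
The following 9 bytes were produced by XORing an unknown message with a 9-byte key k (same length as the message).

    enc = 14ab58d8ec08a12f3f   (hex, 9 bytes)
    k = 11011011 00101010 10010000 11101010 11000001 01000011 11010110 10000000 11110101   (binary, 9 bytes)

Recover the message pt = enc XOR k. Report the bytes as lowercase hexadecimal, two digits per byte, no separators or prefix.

cf81c8322d4b77afca

XOR is its own inverse, so applying the key byte-wise gives the result directly.
00010100 ^ 11011011 = 11001111
10101011 ^ 00101010 = 10000001
01011000 ^ 10010000 = 11001000
11011000 ^ 11101010 = 00110010
11101100 ^ 11000001 = 00101101
00001000 ^ 01000011 = 01001011
10100001 ^ 11010110 = 01110111
00101111 ^ 10000000 = 10101111
00111111 ^ 11110101 = 11001010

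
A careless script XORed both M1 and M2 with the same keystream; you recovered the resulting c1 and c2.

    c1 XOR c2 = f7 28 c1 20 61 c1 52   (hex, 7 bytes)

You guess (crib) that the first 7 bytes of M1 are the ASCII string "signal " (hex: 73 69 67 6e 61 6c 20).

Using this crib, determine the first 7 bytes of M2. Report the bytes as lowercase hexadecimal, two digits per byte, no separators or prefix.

Since c1 ⊕ c2 = M1 ⊕ M2, XORing with the guessed M1 bytes yields the corresponding M2 bytes: M2 = (c1 ⊕ c2) ⊕ M1.
f7 ^ 73 = 84
28 ^ 69 = 41
c1 ^ 67 = a6
20 ^ 6e = 4e
61 ^ 61 = 00
c1 ^ 6c = ad
52 ^ 20 = 72

8441a64e00ad72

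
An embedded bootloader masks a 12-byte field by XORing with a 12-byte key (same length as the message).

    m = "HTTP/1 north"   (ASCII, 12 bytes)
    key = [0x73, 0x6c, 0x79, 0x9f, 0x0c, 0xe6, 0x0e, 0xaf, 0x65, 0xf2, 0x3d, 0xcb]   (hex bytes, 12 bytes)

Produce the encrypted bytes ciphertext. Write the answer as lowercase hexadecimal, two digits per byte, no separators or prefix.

3b382dcf23d72ec10a8049a3

 72 xor 115 =  59
 84 xor 108 =  56
 84 xor 121 =  45
 80 xor 159 = 207
 47 xor  12 =  35
 49 xor 230 = 215
 32 xor  14 =  46
110 xor 175 = 193
111 xor 101 =  10
114 xor 242 = 128
116 xor  61 =  73
104 xor 203 = 163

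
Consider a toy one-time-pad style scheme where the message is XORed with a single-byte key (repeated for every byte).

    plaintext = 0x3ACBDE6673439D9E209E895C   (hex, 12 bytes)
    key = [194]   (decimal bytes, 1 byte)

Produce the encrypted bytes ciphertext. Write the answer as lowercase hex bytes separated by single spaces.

f8 09 1c a4 b1 81 5f 5c e2 5c 4b 9e

The 1-byte key repeats, so the effective keystream is c2 c2 c2 c2 c2 c2 c2 c2 c2 c2 c2 c2.
byte 0: 3a ^ c2 = f8
byte 1: cb ^ c2 = 09
byte 2: de ^ c2 = 1c
byte 3: 66 ^ c2 = a4
byte 4: 73 ^ c2 = b1
byte 5: 43 ^ c2 = 81
byte 6: 9d ^ c2 = 5f
byte 7: 9e ^ c2 = 5c
byte 8: 20 ^ c2 = e2
byte 9: 9e ^ c2 = 5c
byte 10: 89 ^ c2 = 4b
byte 11: 5c ^ c2 = 9e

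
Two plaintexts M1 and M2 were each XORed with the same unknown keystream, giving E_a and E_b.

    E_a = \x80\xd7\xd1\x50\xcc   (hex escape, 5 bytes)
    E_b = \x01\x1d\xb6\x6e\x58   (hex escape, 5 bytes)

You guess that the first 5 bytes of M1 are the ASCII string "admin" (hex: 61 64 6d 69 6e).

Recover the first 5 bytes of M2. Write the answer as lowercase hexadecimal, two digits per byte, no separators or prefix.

e0ae0a57fa

First, E_a ⊕ E_b = (M1 ⊕ K) ⊕ (M2 ⊕ K) = M1 ⊕ M2, so the key drops out. Then M2 = (M1 ⊕ M2) ⊕ M1 over the first 5 bytes.
byte 0: (80 ⊕ 01) ⊕ 61 = 81 ⊕ 61 = e0
byte 1: (d7 ⊕ 1d) ⊕ 64 = ca ⊕ 64 = ae
byte 2: (d1 ⊕ b6) ⊕ 6d = 67 ⊕ 6d = 0a
byte 3: (50 ⊕ 6e) ⊕ 69 = 3e ⊕ 69 = 57
byte 4: (cc ⊕ 58) ⊕ 6e = 94 ⊕ 6e = fa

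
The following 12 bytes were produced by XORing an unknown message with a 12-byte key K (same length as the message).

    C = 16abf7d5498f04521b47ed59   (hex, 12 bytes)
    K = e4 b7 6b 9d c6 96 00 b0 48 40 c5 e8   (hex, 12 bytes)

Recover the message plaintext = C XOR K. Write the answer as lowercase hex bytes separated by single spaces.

byte 0: 16 ^ e4 = f2
byte 1: ab ^ b7 = 1c
byte 2: f7 ^ 6b = 9c
byte 3: d5 ^ 9d = 48
byte 4: 49 ^ c6 = 8f
byte 5: 8f ^ 96 = 19
byte 6: 04 ^ 00 = 04
byte 7: 52 ^ b0 = e2
byte 8: 1b ^ 48 = 53
byte 9: 47 ^ 40 = 07
byte 10: ed ^ c5 = 28
byte 11: 59 ^ e8 = b1

f2 1c 9c 48 8f 19 04 e2 53 07 28 b1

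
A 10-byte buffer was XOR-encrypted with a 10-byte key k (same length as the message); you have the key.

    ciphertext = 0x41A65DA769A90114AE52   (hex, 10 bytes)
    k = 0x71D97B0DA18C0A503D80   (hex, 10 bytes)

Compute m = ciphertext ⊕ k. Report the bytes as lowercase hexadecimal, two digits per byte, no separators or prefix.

byte 0: 41 XOR 71 = 30
byte 1: a6 XOR d9 = 7f
byte 2: 5d XOR 7b = 26
byte 3: a7 XOR 0d = aa
byte 4: 69 XOR a1 = c8
byte 5: a9 XOR 8c = 25
byte 6: 01 XOR 0a = 0b
byte 7: 14 XOR 50 = 44
byte 8: ae XOR 3d = 93
byte 9: 52 XOR 80 = d2

307f26aac8250b4493d2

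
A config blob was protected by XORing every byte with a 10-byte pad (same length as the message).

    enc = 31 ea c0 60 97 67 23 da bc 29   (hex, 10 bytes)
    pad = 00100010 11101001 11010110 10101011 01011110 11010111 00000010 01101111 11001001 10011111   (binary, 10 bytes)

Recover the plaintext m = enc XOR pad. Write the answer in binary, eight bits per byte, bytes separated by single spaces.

31 xor 22 = 13
ea xor e9 = 03
c0 xor d6 = 16
60 xor ab = cb
97 xor 5e = c9
67 xor d7 = b0
23 xor 02 = 21
da xor 6f = b5
bc xor c9 = 75
29 xor 9f = b6

00010011 00000011 00010110 11001011 11001001 10110000 00100001 10110101 01110101 10110110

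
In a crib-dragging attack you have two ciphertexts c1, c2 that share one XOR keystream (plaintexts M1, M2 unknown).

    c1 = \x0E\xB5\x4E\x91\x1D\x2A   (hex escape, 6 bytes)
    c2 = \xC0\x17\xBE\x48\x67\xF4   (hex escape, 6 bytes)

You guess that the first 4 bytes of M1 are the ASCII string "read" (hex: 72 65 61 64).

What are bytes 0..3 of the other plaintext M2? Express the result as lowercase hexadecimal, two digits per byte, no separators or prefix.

First, c1 ⊕ c2 = (M1 ⊕ K) ⊕ (M2 ⊕ K) = M1 ⊕ M2, so the key drops out. Then M2 = (M1 ⊕ M2) ⊕ M1 over the first 4 bytes.
byte 0: (0e ^ c0) ^ 72 = ce ^ 72 = bc
byte 1: (b5 ^ 17) ^ 65 = a2 ^ 65 = c7
byte 2: (4e ^ be) ^ 61 = f0 ^ 61 = 91
byte 3: (91 ^ 48) ^ 64 = d9 ^ 64 = bd

bcc791bd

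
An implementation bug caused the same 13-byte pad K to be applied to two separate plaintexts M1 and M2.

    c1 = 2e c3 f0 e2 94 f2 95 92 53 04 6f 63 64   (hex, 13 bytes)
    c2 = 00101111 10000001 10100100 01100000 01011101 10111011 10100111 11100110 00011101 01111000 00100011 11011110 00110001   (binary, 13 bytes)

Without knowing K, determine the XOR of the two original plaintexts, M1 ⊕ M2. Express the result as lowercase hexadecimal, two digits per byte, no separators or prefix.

c1 ⊕ c2 = (M1 ⊕ K) ⊕ (M2 ⊕ K) = M1 ⊕ M2 — the shared key cancels under XOR.
2e xor 2f = 01
c3 xor 81 = 42
f0 xor a4 = 54
e2 xor 60 = 82
94 xor 5d = c9
f2 xor bb = 49
95 xor a7 = 32
92 xor e6 = 74
53 xor 1d = 4e
04 xor 78 = 7c
6f xor 23 = 4c
63 xor de = bd
64 xor 31 = 55

01425482c94932744e7c4cbd55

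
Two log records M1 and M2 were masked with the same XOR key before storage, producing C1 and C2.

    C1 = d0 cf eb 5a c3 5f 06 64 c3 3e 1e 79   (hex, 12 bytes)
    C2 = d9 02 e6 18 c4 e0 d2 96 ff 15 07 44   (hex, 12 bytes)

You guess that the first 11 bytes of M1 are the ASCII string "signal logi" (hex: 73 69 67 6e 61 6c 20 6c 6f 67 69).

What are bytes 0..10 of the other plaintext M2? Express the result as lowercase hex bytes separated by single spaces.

First, C1 ⊕ C2 = (M1 ⊕ K) ⊕ (M2 ⊕ K) = M1 ⊕ M2, so the key drops out. Then M2 = (M1 ⊕ M2) ⊕ M1 over the first 11 bytes.
byte 0: (d0 xor d9) xor 73 = 09 xor 73 = 7a
byte 1: (cf xor 02) xor 69 = cd xor 69 = a4
byte 2: (eb xor e6) xor 67 = 0d xor 67 = 6a
byte 3: (5a xor 18) xor 6e = 42 xor 6e = 2c
byte 4: (c3 xor c4) xor 61 = 07 xor 61 = 66
byte 5: (5f xor e0) xor 6c = bf xor 6c = d3
byte 6: (06 xor d2) xor 20 = d4 xor 20 = f4
byte 7: (64 xor 96) xor 6c = f2 xor 6c = 9e
byte 8: (c3 xor ff) xor 6f = 3c xor 6f = 53
byte 9: (3e xor 15) xor 67 = 2b xor 67 = 4c
byte 10: (1e xor 07) xor 69 = 19 xor 69 = 70

7a a4 6a 2c 66 d3 f4 9e 53 4c 70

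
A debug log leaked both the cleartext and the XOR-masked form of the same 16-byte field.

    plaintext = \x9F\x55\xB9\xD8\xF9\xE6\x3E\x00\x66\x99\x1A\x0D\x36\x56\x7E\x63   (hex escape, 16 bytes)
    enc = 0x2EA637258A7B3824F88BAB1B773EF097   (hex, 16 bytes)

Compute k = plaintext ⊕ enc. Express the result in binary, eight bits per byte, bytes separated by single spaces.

Since enc = plaintext ⊕ k, XORing both sides with plaintext gives k = plaintext ⊕ enc.
9f xor 2e = b1
55 xor a6 = f3
b9 xor 37 = 8e
d8 xor 25 = fd
f9 xor 8a = 73
e6 xor 7b = 9d
3e xor 38 = 06
00 xor 24 = 24
66 xor f8 = 9e
99 xor 8b = 12
1a xor ab = b1
0d xor 1b = 16
36 xor 77 = 41
56 xor 3e = 68
7e xor f0 = 8e
63 xor 97 = f4

10110001 11110011 10001110 11111101 01110011 10011101 00000110 00100100 10011110 00010010 10110001 00010110 01000001 01101000 10001110 11110100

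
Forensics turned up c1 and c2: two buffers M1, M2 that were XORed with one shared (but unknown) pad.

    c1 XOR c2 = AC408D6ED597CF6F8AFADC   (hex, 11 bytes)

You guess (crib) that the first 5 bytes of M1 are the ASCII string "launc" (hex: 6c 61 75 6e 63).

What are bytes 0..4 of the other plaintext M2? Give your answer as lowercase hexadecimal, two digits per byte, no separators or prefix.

Since c1 ⊕ c2 = M1 ⊕ M2, XORing with the guessed M1 bytes yields the corresponding M2 bytes: M2 = (c1 ⊕ c2) ⊕ M1.
ac XOR 6c = c0
40 XOR 61 = 21
8d XOR 75 = f8
6e XOR 6e = 00
d5 XOR 63 = b6

c021f800b6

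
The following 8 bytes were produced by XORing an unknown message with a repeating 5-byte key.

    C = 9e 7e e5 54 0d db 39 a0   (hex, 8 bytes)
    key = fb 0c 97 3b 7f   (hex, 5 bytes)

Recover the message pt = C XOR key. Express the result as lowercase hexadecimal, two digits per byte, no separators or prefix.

The 5-byte key repeats, so the effective keystream is fb 0c 97 3b 7f fb 0c 97.
byte 0: 10011110 XOR 11111011 = 01100101
byte 1: 01111110 XOR 00001100 = 01110010
byte 2: 11100101 XOR 10010111 = 01110010
byte 3: 01010100 XOR 00111011 = 01101111
byte 4: 00001101 XOR 01111111 = 01110010
byte 5: 11011011 XOR 11111011 = 00100000
byte 6: 00111001 XOR 00001100 = 00110101
byte 7: 10100000 XOR 10010111 = 00110111

6572726f72203537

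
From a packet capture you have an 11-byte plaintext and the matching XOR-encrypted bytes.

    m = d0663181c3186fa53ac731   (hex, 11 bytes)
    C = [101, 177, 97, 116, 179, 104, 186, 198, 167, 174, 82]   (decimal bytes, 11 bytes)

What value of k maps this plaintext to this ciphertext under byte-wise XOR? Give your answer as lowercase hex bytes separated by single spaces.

b5 d7 50 f5 70 70 d5 63 9d 69 63

Since C = m ⊕ k, XORing both sides with m gives k = m ⊕ C.
byte 0: 11010000 xor 01100101 = 10110101
byte 1: 01100110 xor 10110001 = 11010111
byte 2: 00110001 xor 01100001 = 01010000
byte 3: 10000001 xor 01110100 = 11110101
byte 4: 11000011 xor 10110011 = 01110000
byte 5: 00011000 xor 01101000 = 01110000
byte 6: 01101111 xor 10111010 = 11010101
byte 7: 10100101 xor 11000110 = 01100011
byte 8: 00111010 xor 10100111 = 10011101
byte 9: 11000111 xor 10101110 = 01101001
byte 10: 00110001 xor 01010010 = 01100011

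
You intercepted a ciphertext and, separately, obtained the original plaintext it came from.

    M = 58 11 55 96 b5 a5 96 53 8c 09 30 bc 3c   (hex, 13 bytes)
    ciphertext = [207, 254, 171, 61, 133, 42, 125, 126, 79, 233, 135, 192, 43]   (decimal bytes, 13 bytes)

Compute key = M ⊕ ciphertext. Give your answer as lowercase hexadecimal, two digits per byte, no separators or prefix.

97effeab308feb2dc3e0b77c17

Since ciphertext = M ⊕ key, XORing both sides with M gives key = M ⊕ ciphertext.
58 XOR cf = 97
11 XOR fe = ef
55 XOR ab = fe
96 XOR 3d = ab
b5 XOR 85 = 30
a5 XOR 2a = 8f
96 XOR 7d = eb
53 XOR 7e = 2d
8c XOR 4f = c3
09 XOR e9 = e0
30 XOR 87 = b7
bc XOR c0 = 7c
3c XOR 2b = 17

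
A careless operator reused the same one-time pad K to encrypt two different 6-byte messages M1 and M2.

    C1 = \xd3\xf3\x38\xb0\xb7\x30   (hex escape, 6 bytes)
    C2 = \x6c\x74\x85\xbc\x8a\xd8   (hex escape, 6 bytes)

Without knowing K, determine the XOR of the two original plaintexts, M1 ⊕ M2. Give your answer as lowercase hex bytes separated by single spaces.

bf 87 bd 0c 3d e8

C1 ⊕ C2 = (M1 ⊕ K) ⊕ (M2 ⊕ K) = M1 ⊕ M2 — the shared key cancels under XOR.
d3 xor 6c = bf
f3 xor 74 = 87
38 xor 85 = bd
b0 xor bc = 0c
b7 xor 8a = 3d
30 xor d8 = e8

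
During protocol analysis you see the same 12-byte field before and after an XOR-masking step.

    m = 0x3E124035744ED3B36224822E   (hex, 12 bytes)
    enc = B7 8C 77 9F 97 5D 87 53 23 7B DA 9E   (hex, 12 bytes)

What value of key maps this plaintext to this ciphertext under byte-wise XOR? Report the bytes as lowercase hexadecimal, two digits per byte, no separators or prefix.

899e37aae31354e0415f58b0

Since enc = m ⊕ key, XORing both sides with m gives key = m ⊕ enc.
3e ⊕ b7 = 89
12 ⊕ 8c = 9e
40 ⊕ 77 = 37
35 ⊕ 9f = aa
74 ⊕ 97 = e3
4e ⊕ 5d = 13
d3 ⊕ 87 = 54
b3 ⊕ 53 = e0
62 ⊕ 23 = 41
24 ⊕ 7b = 5f
82 ⊕ da = 58
2e ⊕ 9e = b0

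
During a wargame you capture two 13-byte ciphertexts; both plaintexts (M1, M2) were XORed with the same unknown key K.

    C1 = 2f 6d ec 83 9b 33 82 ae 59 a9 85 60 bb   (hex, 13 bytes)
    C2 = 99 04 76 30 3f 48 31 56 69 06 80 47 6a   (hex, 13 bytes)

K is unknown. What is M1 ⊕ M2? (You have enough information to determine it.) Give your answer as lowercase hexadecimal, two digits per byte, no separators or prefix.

b6699ab3a47bb3f830af0527d1

C1 ⊕ C2 = (M1 ⊕ K) ⊕ (M2 ⊕ K) = M1 ⊕ M2 — the shared key cancels under XOR.
00101111 ⊕ 10011001 = 10110110
01101101 ⊕ 00000100 = 01101001
11101100 ⊕ 01110110 = 10011010
10000011 ⊕ 00110000 = 10110011
10011011 ⊕ 00111111 = 10100100
00110011 ⊕ 01001000 = 01111011
10000010 ⊕ 00110001 = 10110011
10101110 ⊕ 01010110 = 11111000
01011001 ⊕ 01101001 = 00110000
10101001 ⊕ 00000110 = 10101111
10000101 ⊕ 10000000 = 00000101
01100000 ⊕ 01000111 = 00100111
10111011 ⊕ 01101010 = 11010001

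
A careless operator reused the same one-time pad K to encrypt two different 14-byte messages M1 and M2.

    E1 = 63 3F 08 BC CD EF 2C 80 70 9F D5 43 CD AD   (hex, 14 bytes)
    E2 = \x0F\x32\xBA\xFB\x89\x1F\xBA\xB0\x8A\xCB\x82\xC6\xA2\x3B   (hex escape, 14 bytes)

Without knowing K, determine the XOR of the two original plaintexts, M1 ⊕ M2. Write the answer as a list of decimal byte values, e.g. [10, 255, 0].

[108, 13, 178, 71, 68, 240, 150, 48, 250, 84, 87, 133, 111, 150]

E1 ⊕ E2 = (M1 ⊕ K) ⊕ (M2 ⊕ K) = M1 ⊕ M2 — the shared key cancels under XOR.
63 XOR 0f = 6c
3f XOR 32 = 0d
08 XOR ba = b2
bc XOR fb = 47
cd XOR 89 = 44
ef XOR 1f = f0
2c XOR ba = 96
80 XOR b0 = 30
70 XOR 8a = fa
9f XOR cb = 54
d5 XOR 82 = 57
43 XOR c6 = 85
cd XOR a2 = 6f
ad XOR 3b = 96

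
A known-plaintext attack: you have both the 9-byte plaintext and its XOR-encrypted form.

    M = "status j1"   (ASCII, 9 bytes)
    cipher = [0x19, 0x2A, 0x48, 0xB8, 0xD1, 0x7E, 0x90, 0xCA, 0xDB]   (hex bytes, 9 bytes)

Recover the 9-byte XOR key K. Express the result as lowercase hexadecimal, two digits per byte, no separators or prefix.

6a5e29cca40db0a0ea

Since cipher = M ⊕ K, XORing both sides with M gives K = M ⊕ cipher.
73 XOR 19 = 6a
74 XOR 2a = 5e
61 XOR 48 = 29
74 XOR b8 = cc
75 XOR d1 = a4
73 XOR 7e = 0d
20 XOR 90 = b0
6a XOR ca = a0
31 XOR db = ea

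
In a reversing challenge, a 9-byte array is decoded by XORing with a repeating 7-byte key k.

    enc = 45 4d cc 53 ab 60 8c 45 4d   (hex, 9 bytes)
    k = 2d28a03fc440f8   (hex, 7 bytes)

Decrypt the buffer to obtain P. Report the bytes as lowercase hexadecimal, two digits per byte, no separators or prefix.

The 7-byte key repeats, so the effective keystream is 2d 28 a0 3f c4 40 f8 2d 28.
byte 0: 01000101 ^ 00101101 = 01101000
byte 1: 01001101 ^ 00101000 = 01100101
byte 2: 11001100 ^ 10100000 = 01101100
byte 3: 01010011 ^ 00111111 = 01101100
byte 4: 10101011 ^ 11000100 = 01101111
byte 5: 01100000 ^ 01000000 = 00100000
byte 6: 10001100 ^ 11111000 = 01110100
byte 7: 01000101 ^ 00101101 = 01101000
byte 8: 01001101 ^ 00101000 = 01100101

68656c6c6f20746865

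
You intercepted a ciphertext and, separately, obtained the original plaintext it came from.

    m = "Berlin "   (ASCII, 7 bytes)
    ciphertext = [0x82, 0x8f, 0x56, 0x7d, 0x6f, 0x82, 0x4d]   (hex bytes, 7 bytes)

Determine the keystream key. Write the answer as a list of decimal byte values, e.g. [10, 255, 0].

Since ciphertext = m ⊕ key, XORing both sides with m gives key = m ⊕ ciphertext.
byte 0: 42 ⊕ 82 = c0
byte 1: 65 ⊕ 8f = ea
byte 2: 72 ⊕ 56 = 24
byte 3: 6c ⊕ 7d = 11
byte 4: 69 ⊕ 6f = 06
byte 5: 6e ⊕ 82 = ec
byte 6: 20 ⊕ 4d = 6d

[192, 234, 36, 17, 6, 236, 109]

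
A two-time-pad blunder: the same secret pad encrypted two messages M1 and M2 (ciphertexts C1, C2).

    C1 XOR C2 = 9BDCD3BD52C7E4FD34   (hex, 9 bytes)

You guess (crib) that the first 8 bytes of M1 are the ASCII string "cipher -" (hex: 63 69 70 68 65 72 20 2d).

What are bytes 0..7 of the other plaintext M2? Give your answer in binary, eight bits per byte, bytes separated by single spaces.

11111000 10110101 10100011 11010101 00110111 10110101 11000100 11010000

Since C1 ⊕ C2 = M1 ⊕ M2, XORing with the guessed M1 bytes yields the corresponding M2 bytes: M2 = (C1 ⊕ C2) ⊕ M1.
byte 0: 155 xor  99 = 248
byte 1: 220 xor 105 = 181
byte 2: 211 xor 112 = 163
byte 3: 189 xor 104 = 213
byte 4:  82 xor 101 =  55
byte 5: 199 xor 114 = 181
byte 6: 228 xor  32 = 196
byte 7: 253 xor  45 = 208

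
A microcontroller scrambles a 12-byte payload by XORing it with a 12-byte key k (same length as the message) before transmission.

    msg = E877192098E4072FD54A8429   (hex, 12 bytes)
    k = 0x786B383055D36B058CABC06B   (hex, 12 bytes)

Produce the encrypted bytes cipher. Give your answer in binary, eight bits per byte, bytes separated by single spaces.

10010000 00011100 00100001 00010000 11001101 00110111 01101100 00101010 01011001 11100001 01000100 01000010

XOR is its own inverse, so applying the key byte-wise gives the result directly.
e8 XOR 78 = 90
77 XOR 6b = 1c
19 XOR 38 = 21
20 XOR 30 = 10
98 XOR 55 = cd
e4 XOR d3 = 37
07 XOR 6b = 6c
2f XOR 05 = 2a
d5 XOR 8c = 59
4a XOR ab = e1
84 XOR c0 = 44
29 XOR 6b = 42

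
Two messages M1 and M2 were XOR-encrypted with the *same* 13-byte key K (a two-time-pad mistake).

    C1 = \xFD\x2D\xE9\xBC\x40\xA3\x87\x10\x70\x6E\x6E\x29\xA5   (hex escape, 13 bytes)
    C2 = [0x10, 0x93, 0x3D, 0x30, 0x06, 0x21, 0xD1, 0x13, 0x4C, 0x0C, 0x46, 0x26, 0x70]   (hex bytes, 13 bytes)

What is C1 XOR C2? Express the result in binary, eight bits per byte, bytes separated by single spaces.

C1 ⊕ C2 = (M1 ⊕ K) ⊕ (M2 ⊕ K) = M1 ⊕ M2 — the shared key cancels under XOR.
11111101 XOR 00010000 = 11101101
00101101 XOR 10010011 = 10111110
11101001 XOR 00111101 = 11010100
10111100 XOR 00110000 = 10001100
01000000 XOR 00000110 = 01000110
10100011 XOR 00100001 = 10000010
10000111 XOR 11010001 = 01010110
00010000 XOR 00010011 = 00000011
01110000 XOR 01001100 = 00111100
01101110 XOR 00001100 = 01100010
01101110 XOR 01000110 = 00101000
00101001 XOR 00100110 = 00001111
10100101 XOR 01110000 = 11010101

11101101 10111110 11010100 10001100 01000110 10000010 01010110 00000011 00111100 01100010 00101000 00001111 11010101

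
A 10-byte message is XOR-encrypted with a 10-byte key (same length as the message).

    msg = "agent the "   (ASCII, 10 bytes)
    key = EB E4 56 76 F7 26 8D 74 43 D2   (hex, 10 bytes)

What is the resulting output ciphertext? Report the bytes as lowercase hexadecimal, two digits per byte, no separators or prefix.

8a8333188306f91c26f2

XOR is its own inverse, so applying the key byte-wise gives the result directly.
61 xor eb = 8a
67 xor e4 = 83
65 xor 56 = 33
6e xor 76 = 18
74 xor f7 = 83
20 xor 26 = 06
74 xor 8d = f9
68 xor 74 = 1c
65 xor 43 = 26
20 xor d2 = f2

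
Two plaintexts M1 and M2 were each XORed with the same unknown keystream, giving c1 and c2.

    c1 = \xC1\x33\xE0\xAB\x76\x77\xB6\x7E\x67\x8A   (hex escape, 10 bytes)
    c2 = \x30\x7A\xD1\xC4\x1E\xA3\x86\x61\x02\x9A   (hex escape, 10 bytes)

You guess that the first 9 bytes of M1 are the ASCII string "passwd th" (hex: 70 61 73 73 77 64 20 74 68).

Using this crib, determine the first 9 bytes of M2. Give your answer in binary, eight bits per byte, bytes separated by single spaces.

10000001 00101000 01000010 00011100 00011111 10110000 00010000 01101011 00001101

First, c1 ⊕ c2 = (M1 ⊕ K) ⊕ (M2 ⊕ K) = M1 ⊕ M2, so the key drops out. Then M2 = (M1 ⊕ M2) ⊕ M1 over the first 9 bytes.
byte 0: (c1 XOR 30) XOR 70 = f1 XOR 70 = 81
byte 1: (33 XOR 7a) XOR 61 = 49 XOR 61 = 28
byte 2: (e0 XOR d1) XOR 73 = 31 XOR 73 = 42
byte 3: (ab XOR c4) XOR 73 = 6f XOR 73 = 1c
byte 4: (76 XOR 1e) XOR 77 = 68 XOR 77 = 1f
byte 5: (77 XOR a3) XOR 64 = d4 XOR 64 = b0
byte 6: (b6 XOR 86) XOR 20 = 30 XOR 20 = 10
byte 7: (7e XOR 61) XOR 74 = 1f XOR 74 = 6b
byte 8: (67 XOR 02) XOR 68 = 65 XOR 68 = 0d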